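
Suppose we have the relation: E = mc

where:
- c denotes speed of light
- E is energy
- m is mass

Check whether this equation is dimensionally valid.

No

c (speed of light) has dimensions [L T^-1].
E (energy) has dimensions [L^2 M T^-2].
m (mass) has dimensions [M].

Left side: [L^2 M T^-2]
Right side: [L M T^-1]

The two sides have different dimensions, so the equation is NOT dimensionally consistent.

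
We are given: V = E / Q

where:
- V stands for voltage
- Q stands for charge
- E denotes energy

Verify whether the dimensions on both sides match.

Yes

V (voltage) has dimensions [I^-1 L^2 M T^-3].
Q (charge) has dimensions [I T].
E (energy) has dimensions [L^2 M T^-2].

Left side: [I^-1 L^2 M T^-3]
Right side: [I^-1 L^2 M T^-3]

Both sides have the same dimensions, so the equation is dimensionally consistent.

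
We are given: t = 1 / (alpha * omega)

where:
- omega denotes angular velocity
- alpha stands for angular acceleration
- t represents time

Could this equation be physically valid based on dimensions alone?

No

omega (angular velocity) has dimensions [T^-1].
alpha (angular acceleration) has dimensions [T^-2].
t (time) has dimensions [T].

Left side: [T]
Right side: [T^3]

The two sides have different dimensions, so the equation is NOT dimensionally consistent.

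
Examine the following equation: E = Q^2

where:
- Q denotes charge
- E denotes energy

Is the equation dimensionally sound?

No

Q (charge) has dimensions [I T].
E (energy) has dimensions [L^2 M T^-2].

Left side: [L^2 M T^-2]
Right side: [I^2 T^2]

The two sides have different dimensions, so the equation is NOT dimensionally consistent.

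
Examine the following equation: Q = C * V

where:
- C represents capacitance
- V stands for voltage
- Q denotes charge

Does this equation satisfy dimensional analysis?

Yes

C (capacitance) has dimensions [I^2 L^-2 M^-1 T^4].
V (voltage) has dimensions [I^-1 L^2 M T^-3].
Q (charge) has dimensions [I T].

Left side: [I T]
Right side: [I T]

Both sides have the same dimensions, so the equation is dimensionally consistent.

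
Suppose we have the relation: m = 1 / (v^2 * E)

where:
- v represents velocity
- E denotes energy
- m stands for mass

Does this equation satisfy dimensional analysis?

No

v (velocity) has dimensions [L T^-1].
E (energy) has dimensions [L^2 M T^-2].
m (mass) has dimensions [M].

Left side: [M]
Right side: [L^-4 M^-1 T^4]

The two sides have different dimensions, so the equation is NOT dimensionally consistent.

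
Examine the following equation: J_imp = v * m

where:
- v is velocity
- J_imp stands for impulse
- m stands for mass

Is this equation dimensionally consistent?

Yes

v (velocity) has dimensions [L T^-1].
J_imp (impulse) has dimensions [L M T^-1].
m (mass) has dimensions [M].

Left side: [L M T^-1]
Right side: [L M T^-1]

Both sides have the same dimensions, so the equation is dimensionally consistent.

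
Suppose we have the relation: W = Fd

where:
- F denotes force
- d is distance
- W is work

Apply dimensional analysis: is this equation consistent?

Yes

F (force) has dimensions [L M T^-2].
d (distance) has dimensions [L].
W (work) has dimensions [L^2 M T^-2].

Left side: [L^2 M T^-2]
Right side: [L^2 M T^-2]

Both sides have the same dimensions, so the equation is dimensionally consistent.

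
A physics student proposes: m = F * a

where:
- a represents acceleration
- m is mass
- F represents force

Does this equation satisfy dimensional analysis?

No

a (acceleration) has dimensions [L T^-2].
m (mass) has dimensions [M].
F (force) has dimensions [L M T^-2].

Left side: [M]
Right side: [L^2 M T^-4]

The two sides have different dimensions, so the equation is NOT dimensionally consistent.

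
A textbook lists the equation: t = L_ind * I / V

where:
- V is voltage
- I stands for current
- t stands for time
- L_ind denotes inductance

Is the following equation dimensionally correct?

Yes

V (voltage) has dimensions [I^-1 L^2 M T^-3].
I (current) has dimensions [I].
t (time) has dimensions [T].
L_ind (inductance) has dimensions [I^-2 L^2 M T^-2].

Left side: [T]
Right side: [T]

Both sides have the same dimensions, so the equation is dimensionally consistent.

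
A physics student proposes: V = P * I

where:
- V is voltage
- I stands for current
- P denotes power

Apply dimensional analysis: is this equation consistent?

No

V (voltage) has dimensions [I^-1 L^2 M T^-3].
I (current) has dimensions [I].
P (power) has dimensions [L^2 M T^-3].

Left side: [I^-1 L^2 M T^-3]
Right side: [I L^2 M T^-3]

The two sides have different dimensions, so the equation is NOT dimensionally consistent.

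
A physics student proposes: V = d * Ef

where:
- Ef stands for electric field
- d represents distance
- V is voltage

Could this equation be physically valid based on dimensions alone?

Yes

Ef (electric field) has dimensions [I^-1 L M T^-3].
d (distance) has dimensions [L].
V (voltage) has dimensions [I^-1 L^2 M T^-3].

Left side: [I^-1 L^2 M T^-3]
Right side: [I^-1 L^2 M T^-3]

Both sides have the same dimensions, so the equation is dimensionally consistent.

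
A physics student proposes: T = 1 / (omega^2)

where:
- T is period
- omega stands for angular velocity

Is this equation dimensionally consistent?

No

T (period) has dimensions [T].
omega (angular velocity) has dimensions [T^-1].

Left side: [T]
Right side: [T^2]

The two sides have different dimensions, so the equation is NOT dimensionally consistent.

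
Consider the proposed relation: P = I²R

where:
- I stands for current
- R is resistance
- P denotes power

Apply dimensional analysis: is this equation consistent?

Yes

I (current) has dimensions [I].
R (resistance) has dimensions [I^-2 L^2 M T^-3].
P (power) has dimensions [L^2 M T^-3].

Left side: [L^2 M T^-3]
Right side: [L^2 M T^-3]

Both sides have the same dimensions, so the equation is dimensionally consistent.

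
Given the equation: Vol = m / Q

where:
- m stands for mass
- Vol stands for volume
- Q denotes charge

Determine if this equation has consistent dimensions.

No

m (mass) has dimensions [M].
Vol (volume) has dimensions [L^3].
Q (charge) has dimensions [I T].

Left side: [L^3]
Right side: [I^-1 M T^-1]

The two sides have different dimensions, so the equation is NOT dimensionally consistent.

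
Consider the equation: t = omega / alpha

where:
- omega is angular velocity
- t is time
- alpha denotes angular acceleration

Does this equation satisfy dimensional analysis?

Yes

omega (angular velocity) has dimensions [T^-1].
t (time) has dimensions [T].
alpha (angular acceleration) has dimensions [T^-2].

Left side: [T]
Right side: [T]

Both sides have the same dimensions, so the equation is dimensionally consistent.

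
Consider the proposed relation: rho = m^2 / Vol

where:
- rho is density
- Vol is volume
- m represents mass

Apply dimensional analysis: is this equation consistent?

No

rho (density) has dimensions [L^-3 M].
Vol (volume) has dimensions [L^3].
m (mass) has dimensions [M].

Left side: [L^-3 M]
Right side: [L^-3 M^2]

The two sides have different dimensions, so the equation is NOT dimensionally consistent.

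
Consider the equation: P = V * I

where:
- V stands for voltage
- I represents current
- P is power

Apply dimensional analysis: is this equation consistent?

Yes

V (voltage) has dimensions [I^-1 L^2 M T^-3].
I (current) has dimensions [I].
P (power) has dimensions [L^2 M T^-3].

Left side: [L^2 M T^-3]
Right side: [L^2 M T^-3]

Both sides have the same dimensions, so the equation is dimensionally consistent.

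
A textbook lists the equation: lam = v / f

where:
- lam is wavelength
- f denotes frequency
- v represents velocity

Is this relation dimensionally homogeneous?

Yes

lam (wavelength) has dimensions [L].
f (frequency) has dimensions [T^-1].
v (velocity) has dimensions [L T^-1].

Left side: [L]
Right side: [L]

Both sides have the same dimensions, so the equation is dimensionally consistent.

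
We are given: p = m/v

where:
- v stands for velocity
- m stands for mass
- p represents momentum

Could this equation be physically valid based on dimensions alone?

No

v (velocity) has dimensions [L T^-1].
m (mass) has dimensions [M].
p (momentum) has dimensions [L M T^-1].

Left side: [L M T^-1]
Right side: [L^-1 M T]

The two sides have different dimensions, so the equation is NOT dimensionally consistent.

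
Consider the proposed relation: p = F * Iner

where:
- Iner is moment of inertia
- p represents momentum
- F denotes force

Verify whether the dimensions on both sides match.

No

Iner (moment of inertia) has dimensions [L^2 M].
p (momentum) has dimensions [L M T^-1].
F (force) has dimensions [L M T^-2].

Left side: [L M T^-1]
Right side: [L^3 M^2 T^-2]

The two sides have different dimensions, so the equation is NOT dimensionally consistent.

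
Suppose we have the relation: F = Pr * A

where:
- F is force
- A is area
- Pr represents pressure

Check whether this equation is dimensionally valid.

Yes

F (force) has dimensions [L M T^-2].
A (area) has dimensions [L^2].
Pr (pressure) has dimensions [L^-1 M T^-2].

Left side: [L M T^-2]
Right side: [L M T^-2]

Both sides have the same dimensions, so the equation is dimensionally consistent.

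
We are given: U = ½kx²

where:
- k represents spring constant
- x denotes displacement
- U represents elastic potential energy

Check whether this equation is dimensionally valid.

Yes

k (spring constant) has dimensions [M T^-2].
x (displacement) has dimensions [L].
U (elastic potential energy) has dimensions [L^2 M T^-2].

Left side: [L^2 M T^-2]
Right side: [L^2 M T^-2]

Both sides have the same dimensions, so the equation is dimensionally consistent.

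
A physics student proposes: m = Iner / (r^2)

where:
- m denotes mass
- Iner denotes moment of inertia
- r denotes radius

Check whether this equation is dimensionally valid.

Yes

m (mass) has dimensions [M].
Iner (moment of inertia) has dimensions [L^2 M].
r (radius) has dimensions [L].

Left side: [M]
Right side: [M]

Both sides have the same dimensions, so the equation is dimensionally consistent.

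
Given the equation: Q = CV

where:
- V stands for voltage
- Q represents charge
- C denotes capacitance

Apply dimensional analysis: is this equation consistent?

Yes

V (voltage) has dimensions [I^-1 L^2 M T^-3].
Q (charge) has dimensions [I T].
C (capacitance) has dimensions [I^2 L^-2 M^-1 T^4].

Left side: [I T]
Right side: [I T]

Both sides have the same dimensions, so the equation is dimensionally consistent.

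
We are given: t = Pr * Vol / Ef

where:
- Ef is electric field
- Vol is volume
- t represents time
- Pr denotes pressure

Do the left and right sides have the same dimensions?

No

Ef (electric field) has dimensions [I^-1 L M T^-3].
Vol (volume) has dimensions [L^3].
t (time) has dimensions [T].
Pr (pressure) has dimensions [L^-1 M T^-2].

Left side: [T]
Right side: [I L T]

The two sides have different dimensions, so the equation is NOT dimensionally consistent.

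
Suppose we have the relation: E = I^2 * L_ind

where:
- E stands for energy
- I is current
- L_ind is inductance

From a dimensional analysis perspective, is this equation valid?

Yes

E (energy) has dimensions [L^2 M T^-2].
I (current) has dimensions [I].
L_ind (inductance) has dimensions [I^-2 L^2 M T^-2].

Left side: [L^2 M T^-2]
Right side: [L^2 M T^-2]

Both sides have the same dimensions, so the equation is dimensionally consistent.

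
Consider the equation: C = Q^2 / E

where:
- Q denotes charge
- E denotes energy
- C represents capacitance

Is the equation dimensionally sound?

Yes

Q (charge) has dimensions [I T].
E (energy) has dimensions [L^2 M T^-2].
C (capacitance) has dimensions [I^2 L^-2 M^-1 T^4].

Left side: [I^2 L^-2 M^-1 T^4]
Right side: [I^2 L^-2 M^-1 T^4]

Both sides have the same dimensions, so the equation is dimensionally consistent.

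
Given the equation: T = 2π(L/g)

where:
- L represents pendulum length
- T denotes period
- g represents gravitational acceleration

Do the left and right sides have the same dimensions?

No

L (pendulum length) has dimensions [L].
T (period) has dimensions [T].
g (gravitational acceleration) has dimensions [L T^-2].

Left side: [T]
Right side: [T^2]

The two sides have different dimensions, so the equation is NOT dimensionally consistent.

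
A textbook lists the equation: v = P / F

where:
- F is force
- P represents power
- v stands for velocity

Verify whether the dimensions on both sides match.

Yes

F (force) has dimensions [L M T^-2].
P (power) has dimensions [L^2 M T^-3].
v (velocity) has dimensions [L T^-1].

Left side: [L T^-1]
Right side: [L T^-1]

Both sides have the same dimensions, so the equation is dimensionally consistent.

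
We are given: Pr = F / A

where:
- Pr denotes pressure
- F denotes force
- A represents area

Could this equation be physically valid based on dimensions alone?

Yes

Pr (pressure) has dimensions [L^-1 M T^-2].
F (force) has dimensions [L M T^-2].
A (area) has dimensions [L^2].

Left side: [L^-1 M T^-2]
Right side: [L^-1 M T^-2]

Both sides have the same dimensions, so the equation is dimensionally consistent.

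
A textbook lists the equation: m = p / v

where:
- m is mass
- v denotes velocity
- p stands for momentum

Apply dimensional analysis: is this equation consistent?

Yes

m (mass) has dimensions [M].
v (velocity) has dimensions [L T^-1].
p (momentum) has dimensions [L M T^-1].

Left side: [M]
Right side: [M]

Both sides have the same dimensions, so the equation is dimensionally consistent.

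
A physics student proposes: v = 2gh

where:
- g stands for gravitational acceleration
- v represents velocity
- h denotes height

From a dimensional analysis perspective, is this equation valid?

No

g (gravitational acceleration) has dimensions [L T^-2].
v (velocity) has dimensions [L T^-1].
h (height) has dimensions [L].

Left side: [L T^-1]
Right side: [L^2 T^-2]

The two sides have different dimensions, so the equation is NOT dimensionally consistent.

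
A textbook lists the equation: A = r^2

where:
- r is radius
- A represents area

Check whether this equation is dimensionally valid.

Yes

r (radius) has dimensions [L].
A (area) has dimensions [L^2].

Left side: [L^2]
Right side: [L^2]

Both sides have the same dimensions, so the equation is dimensionally consistent.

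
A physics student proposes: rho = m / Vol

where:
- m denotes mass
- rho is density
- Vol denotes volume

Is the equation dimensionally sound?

Yes

m (mass) has dimensions [M].
rho (density) has dimensions [L^-3 M].
Vol (volume) has dimensions [L^3].

Left side: [L^-3 M]
Right side: [L^-3 M]

Both sides have the same dimensions, so the equation is dimensionally consistent.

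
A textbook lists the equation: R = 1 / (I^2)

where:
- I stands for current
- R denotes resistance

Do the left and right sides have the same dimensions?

No

I (current) has dimensions [I].
R (resistance) has dimensions [I^-2 L^2 M T^-3].

Left side: [I^-2 L^2 M T^-3]
Right side: [I^-2]

The two sides have different dimensions, so the equation is NOT dimensionally consistent.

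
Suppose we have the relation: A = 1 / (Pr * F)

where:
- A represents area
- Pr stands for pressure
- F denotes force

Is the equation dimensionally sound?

No

A (area) has dimensions [L^2].
Pr (pressure) has dimensions [L^-1 M T^-2].
F (force) has dimensions [L M T^-2].

Left side: [L^2]
Right side: [M^-2 T^4]

The two sides have different dimensions, so the equation is NOT dimensionally consistent.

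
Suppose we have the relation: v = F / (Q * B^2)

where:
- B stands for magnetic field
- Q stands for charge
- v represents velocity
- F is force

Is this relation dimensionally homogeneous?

No

B (magnetic field) has dimensions [I^-1 M T^-2].
Q (charge) has dimensions [I T].
v (velocity) has dimensions [L T^-1].
F (force) has dimensions [L M T^-2].

Left side: [L T^-1]
Right side: [I L M^-1 T]

The two sides have different dimensions, so the equation is NOT dimensionally consistent.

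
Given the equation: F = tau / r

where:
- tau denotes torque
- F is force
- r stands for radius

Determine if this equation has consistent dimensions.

Yes

tau (torque) has dimensions [L^2 M T^-2].
F (force) has dimensions [L M T^-2].
r (radius) has dimensions [L].

Left side: [L M T^-2]
Right side: [L M T^-2]

Both sides have the same dimensions, so the equation is dimensionally consistent.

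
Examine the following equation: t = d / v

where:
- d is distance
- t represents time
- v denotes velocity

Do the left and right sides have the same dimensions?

Yes

d (distance) has dimensions [L].
t (time) has dimensions [T].
v (velocity) has dimensions [L T^-1].

Left side: [T]
Right side: [T]

Both sides have the same dimensions, so the equation is dimensionally consistent.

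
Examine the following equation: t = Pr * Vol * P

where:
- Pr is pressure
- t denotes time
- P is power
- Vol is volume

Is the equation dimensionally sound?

No

Pr (pressure) has dimensions [L^-1 M T^-2].
t (time) has dimensions [T].
P (power) has dimensions [L^2 M T^-3].
Vol (volume) has dimensions [L^3].

Left side: [T]
Right side: [L^4 M^2 T^-5]

The two sides have different dimensions, so the equation is NOT dimensionally consistent.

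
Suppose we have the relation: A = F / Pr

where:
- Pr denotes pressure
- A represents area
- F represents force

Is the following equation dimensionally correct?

Yes

Pr (pressure) has dimensions [L^-1 M T^-2].
A (area) has dimensions [L^2].
F (force) has dimensions [L M T^-2].

Left side: [L^2]
Right side: [L^2]

Both sides have the same dimensions, so the equation is dimensionally consistent.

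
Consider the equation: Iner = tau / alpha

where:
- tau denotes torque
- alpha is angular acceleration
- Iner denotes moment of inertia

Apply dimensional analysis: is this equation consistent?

Yes

tau (torque) has dimensions [L^2 M T^-2].
alpha (angular acceleration) has dimensions [T^-2].
Iner (moment of inertia) has dimensions [L^2 M].

Left side: [L^2 M]
Right side: [L^2 M]

Both sides have the same dimensions, so the equation is dimensionally consistent.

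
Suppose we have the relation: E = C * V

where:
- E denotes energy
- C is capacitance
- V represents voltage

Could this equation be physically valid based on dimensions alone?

No

E (energy) has dimensions [L^2 M T^-2].
C (capacitance) has dimensions [I^2 L^-2 M^-1 T^4].
V (voltage) has dimensions [I^-1 L^2 M T^-3].

Left side: [L^2 M T^-2]
Right side: [I T]

The two sides have different dimensions, so the equation is NOT dimensionally consistent.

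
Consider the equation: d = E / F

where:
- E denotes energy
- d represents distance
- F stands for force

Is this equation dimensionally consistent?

Yes

E (energy) has dimensions [L^2 M T^-2].
d (distance) has dimensions [L].
F (force) has dimensions [L M T^-2].

Left side: [L]
Right side: [L]

Both sides have the same dimensions, so the equation is dimensionally consistent.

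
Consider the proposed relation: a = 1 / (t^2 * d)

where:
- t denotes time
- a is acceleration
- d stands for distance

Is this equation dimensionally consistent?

No

t (time) has dimensions [T].
a (acceleration) has dimensions [L T^-2].
d (distance) has dimensions [L].

Left side: [L T^-2]
Right side: [L^-1 T^-2]

The two sides have different dimensions, so the equation is NOT dimensionally consistent.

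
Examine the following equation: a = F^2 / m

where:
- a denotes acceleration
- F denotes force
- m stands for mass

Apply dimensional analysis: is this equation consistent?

No

a (acceleration) has dimensions [L T^-2].
F (force) has dimensions [L M T^-2].
m (mass) has dimensions [M].

Left side: [L T^-2]
Right side: [L^2 M T^-4]

The two sides have different dimensions, so the equation is NOT dimensionally consistent.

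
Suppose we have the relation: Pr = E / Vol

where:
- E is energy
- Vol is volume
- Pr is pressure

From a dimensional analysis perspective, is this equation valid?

Yes

E (energy) has dimensions [L^2 M T^-2].
Vol (volume) has dimensions [L^3].
Pr (pressure) has dimensions [L^-1 M T^-2].

Left side: [L^-1 M T^-2]
Right side: [L^-1 M T^-2]

Both sides have the same dimensions, so the equation is dimensionally consistent.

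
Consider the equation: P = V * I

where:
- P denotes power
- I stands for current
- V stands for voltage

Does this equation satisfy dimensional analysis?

Yes

P (power) has dimensions [L^2 M T^-3].
I (current) has dimensions [I].
V (voltage) has dimensions [I^-1 L^2 M T^-3].

Left side: [L^2 M T^-3]
Right side: [L^2 M T^-3]

Both sides have the same dimensions, so the equation is dimensionally consistent.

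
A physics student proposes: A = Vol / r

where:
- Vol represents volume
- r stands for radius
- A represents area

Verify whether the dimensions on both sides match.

Yes

Vol (volume) has dimensions [L^3].
r (radius) has dimensions [L].
A (area) has dimensions [L^2].

Left side: [L^2]
Right side: [L^2]

Both sides have the same dimensions, so the equation is dimensionally consistent.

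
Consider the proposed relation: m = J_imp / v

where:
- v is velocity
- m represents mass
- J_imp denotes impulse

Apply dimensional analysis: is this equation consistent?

Yes

v (velocity) has dimensions [L T^-1].
m (mass) has dimensions [M].
J_imp (impulse) has dimensions [L M T^-1].

Left side: [M]
Right side: [M]

Both sides have the same dimensions, so the equation is dimensionally consistent.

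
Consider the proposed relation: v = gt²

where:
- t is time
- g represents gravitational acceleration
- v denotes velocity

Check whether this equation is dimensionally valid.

No

t (time) has dimensions [T].
g (gravitational acceleration) has dimensions [L T^-2].
v (velocity) has dimensions [L T^-1].

Left side: [L T^-1]
Right side: [L]

The two sides have different dimensions, so the equation is NOT dimensionally consistent.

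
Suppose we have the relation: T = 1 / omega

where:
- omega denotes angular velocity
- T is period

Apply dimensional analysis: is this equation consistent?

Yes

omega (angular velocity) has dimensions [T^-1].
T (period) has dimensions [T].

Left side: [T]
Right side: [T]

Both sides have the same dimensions, so the equation is dimensionally consistent.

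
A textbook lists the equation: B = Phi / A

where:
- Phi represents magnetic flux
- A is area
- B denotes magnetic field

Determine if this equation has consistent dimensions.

Yes

Phi (magnetic flux) has dimensions [I^-1 L^2 M T^-2].
A (area) has dimensions [L^2].
B (magnetic field) has dimensions [I^-1 M T^-2].

Left side: [I^-1 M T^-2]
Right side: [I^-1 M T^-2]

Both sides have the same dimensions, so the equation is dimensionally consistent.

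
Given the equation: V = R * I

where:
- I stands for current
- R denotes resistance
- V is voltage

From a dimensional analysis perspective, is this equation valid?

Yes

I (current) has dimensions [I].
R (resistance) has dimensions [I^-2 L^2 M T^-3].
V (voltage) has dimensions [I^-1 L^2 M T^-3].

Left side: [I^-1 L^2 M T^-3]
Right side: [I^-1 L^2 M T^-3]

Both sides have the same dimensions, so the equation is dimensionally consistent.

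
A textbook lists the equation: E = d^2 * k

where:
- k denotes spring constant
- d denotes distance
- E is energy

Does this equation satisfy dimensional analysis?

Yes

k (spring constant) has dimensions [M T^-2].
d (distance) has dimensions [L].
E (energy) has dimensions [L^2 M T^-2].

Left side: [L^2 M T^-2]
Right side: [L^2 M T^-2]

Both sides have the same dimensions, so the equation is dimensionally consistent.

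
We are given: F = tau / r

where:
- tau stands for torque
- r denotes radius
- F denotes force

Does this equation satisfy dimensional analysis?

Yes

tau (torque) has dimensions [L^2 M T^-2].
r (radius) has dimensions [L].
F (force) has dimensions [L M T^-2].

Left side: [L M T^-2]
Right side: [L M T^-2]

Both sides have the same dimensions, so the equation is dimensionally consistent.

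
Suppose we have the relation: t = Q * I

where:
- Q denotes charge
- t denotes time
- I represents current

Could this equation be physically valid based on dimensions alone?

No

Q (charge) has dimensions [I T].
t (time) has dimensions [T].
I (current) has dimensions [I].

Left side: [T]
Right side: [I^2 T]

The two sides have different dimensions, so the equation is NOT dimensionally consistent.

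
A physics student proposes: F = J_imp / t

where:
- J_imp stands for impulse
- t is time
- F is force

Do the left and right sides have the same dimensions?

Yes

J_imp (impulse) has dimensions [L M T^-1].
t (time) has dimensions [T].
F (force) has dimensions [L M T^-2].

Left side: [L M T^-2]
Right side: [L M T^-2]

Both sides have the same dimensions, so the equation is dimensionally consistent.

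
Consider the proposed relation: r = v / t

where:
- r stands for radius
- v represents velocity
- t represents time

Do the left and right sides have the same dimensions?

No

r (radius) has dimensions [L].
v (velocity) has dimensions [L T^-1].
t (time) has dimensions [T].

Left side: [L]
Right side: [L T^-2]

The two sides have different dimensions, so the equation is NOT dimensionally consistent.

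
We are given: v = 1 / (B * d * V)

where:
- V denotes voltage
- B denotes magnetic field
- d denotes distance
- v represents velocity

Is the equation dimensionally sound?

No

V (voltage) has dimensions [I^-1 L^2 M T^-3].
B (magnetic field) has dimensions [I^-1 M T^-2].
d (distance) has dimensions [L].
v (velocity) has dimensions [L T^-1].

Left side: [L T^-1]
Right side: [I^2 L^-3 M^-2 T^5]

The two sides have different dimensions, so the equation is NOT dimensionally consistent.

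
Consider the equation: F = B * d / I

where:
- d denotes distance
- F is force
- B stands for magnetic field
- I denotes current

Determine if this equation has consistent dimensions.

No

d (distance) has dimensions [L].
F (force) has dimensions [L M T^-2].
B (magnetic field) has dimensions [I^-1 M T^-2].
I (current) has dimensions [I].

Left side: [L M T^-2]
Right side: [I^-2 L M T^-2]

The two sides have different dimensions, so the equation is NOT dimensionally consistent.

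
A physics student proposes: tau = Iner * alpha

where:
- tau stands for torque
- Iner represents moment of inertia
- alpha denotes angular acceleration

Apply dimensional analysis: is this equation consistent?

Yes

tau (torque) has dimensions [L^2 M T^-2].
Iner (moment of inertia) has dimensions [L^2 M].
alpha (angular acceleration) has dimensions [T^-2].

Left side: [L^2 M T^-2]
Right side: [L^2 M T^-2]

Both sides have the same dimensions, so the equation is dimensionally consistent.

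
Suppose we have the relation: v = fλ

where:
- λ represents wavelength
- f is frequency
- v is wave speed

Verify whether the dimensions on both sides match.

Yes

λ (wavelength) has dimensions [L].
f (frequency) has dimensions [T^-1].
v (wave speed) has dimensions [L T^-1].

Left side: [L T^-1]
Right side: [L T^-1]

Both sides have the same dimensions, so the equation is dimensionally consistent.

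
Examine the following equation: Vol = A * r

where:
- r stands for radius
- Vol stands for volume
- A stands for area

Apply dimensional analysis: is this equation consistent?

Yes

r (radius) has dimensions [L].
Vol (volume) has dimensions [L^3].
A (area) has dimensions [L^2].

Left side: [L^3]
Right side: [L^3]

Both sides have the same dimensions, so the equation is dimensionally consistent.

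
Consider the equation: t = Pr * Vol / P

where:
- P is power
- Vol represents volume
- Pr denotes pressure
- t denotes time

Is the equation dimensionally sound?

Yes

P (power) has dimensions [L^2 M T^-3].
Vol (volume) has dimensions [L^3].
Pr (pressure) has dimensions [L^-1 M T^-2].
t (time) has dimensions [T].

Left side: [T]
Right side: [T]

Both sides have the same dimensions, so the equation is dimensionally consistent.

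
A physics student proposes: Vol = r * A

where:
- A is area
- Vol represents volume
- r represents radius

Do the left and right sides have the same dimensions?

Yes

A (area) has dimensions [L^2].
Vol (volume) has dimensions [L^3].
r (radius) has dimensions [L].

Left side: [L^3]
Right side: [L^3]

Both sides have the same dimensions, so the equation is dimensionally consistent.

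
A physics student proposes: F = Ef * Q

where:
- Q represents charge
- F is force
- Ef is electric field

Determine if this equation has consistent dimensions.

Yes

Q (charge) has dimensions [I T].
F (force) has dimensions [L M T^-2].
Ef (electric field) has dimensions [I^-1 L M T^-3].

Left side: [L M T^-2]
Right side: [L M T^-2]

Both sides have the same dimensions, so the equation is dimensionally consistent.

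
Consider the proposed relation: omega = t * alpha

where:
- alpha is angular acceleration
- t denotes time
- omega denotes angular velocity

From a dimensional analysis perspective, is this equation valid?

Yes

alpha (angular acceleration) has dimensions [T^-2].
t (time) has dimensions [T].
omega (angular velocity) has dimensions [T^-1].

Left side: [T^-1]
Right side: [T^-1]

Both sides have the same dimensions, so the equation is dimensionally consistent.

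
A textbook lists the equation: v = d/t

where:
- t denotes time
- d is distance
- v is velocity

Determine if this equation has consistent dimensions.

Yes

t (time) has dimensions [T].
d (distance) has dimensions [L].
v (velocity) has dimensions [L T^-1].

Left side: [L T^-1]
Right side: [L T^-1]

Both sides have the same dimensions, so the equation is dimensionally consistent.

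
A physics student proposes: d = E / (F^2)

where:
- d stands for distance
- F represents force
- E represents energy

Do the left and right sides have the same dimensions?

No

d (distance) has dimensions [L].
F (force) has dimensions [L M T^-2].
E (energy) has dimensions [L^2 M T^-2].

Left side: [L]
Right side: [M^-1 T^2]

The two sides have different dimensions, so the equation is NOT dimensionally consistent.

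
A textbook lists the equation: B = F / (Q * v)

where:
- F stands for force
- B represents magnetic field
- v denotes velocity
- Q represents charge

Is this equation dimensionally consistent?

Yes

F (force) has dimensions [L M T^-2].
B (magnetic field) has dimensions [I^-1 M T^-2].
v (velocity) has dimensions [L T^-1].
Q (charge) has dimensions [I T].

Left side: [I^-1 M T^-2]
Right side: [I^-1 M T^-2]

Both sides have the same dimensions, so the equation is dimensionally consistent.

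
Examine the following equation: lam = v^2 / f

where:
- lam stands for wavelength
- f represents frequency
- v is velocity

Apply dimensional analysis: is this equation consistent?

No

lam (wavelength) has dimensions [L].
f (frequency) has dimensions [T^-1].
v (velocity) has dimensions [L T^-1].

Left side: [L]
Right side: [L^2 T^-1]

The two sides have different dimensions, so the equation is NOT dimensionally consistent.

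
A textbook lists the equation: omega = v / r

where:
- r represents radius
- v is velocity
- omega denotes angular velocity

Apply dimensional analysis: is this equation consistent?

Yes

r (radius) has dimensions [L].
v (velocity) has dimensions [L T^-1].
omega (angular velocity) has dimensions [T^-1].

Left side: [T^-1]
Right side: [T^-1]

Both sides have the same dimensions, so the equation is dimensionally consistent.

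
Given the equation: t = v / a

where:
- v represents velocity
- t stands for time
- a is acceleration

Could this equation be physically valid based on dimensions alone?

Yes

v (velocity) has dimensions [L T^-1].
t (time) has dimensions [T].
a (acceleration) has dimensions [L T^-2].

Left side: [T]
Right side: [T]

Both sides have the same dimensions, so the equation is dimensionally consistent.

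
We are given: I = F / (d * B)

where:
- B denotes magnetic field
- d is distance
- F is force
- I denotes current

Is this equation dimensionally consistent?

Yes

B (magnetic field) has dimensions [I^-1 M T^-2].
d (distance) has dimensions [L].
F (force) has dimensions [L M T^-2].
I (current) has dimensions [I].

Left side: [I]
Right side: [I]

Both sides have the same dimensions, so the equation is dimensionally consistent.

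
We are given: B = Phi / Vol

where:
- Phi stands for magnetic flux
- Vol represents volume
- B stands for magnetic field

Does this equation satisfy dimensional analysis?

No

Phi (magnetic flux) has dimensions [I^-1 L^2 M T^-2].
Vol (volume) has dimensions [L^3].
B (magnetic field) has dimensions [I^-1 M T^-2].

Left side: [I^-1 M T^-2]
Right side: [I^-1 L^-1 M T^-2]

The two sides have different dimensions, so the equation is NOT dimensionally consistent.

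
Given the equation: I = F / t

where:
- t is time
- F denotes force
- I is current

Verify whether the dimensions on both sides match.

No

t (time) has dimensions [T].
F (force) has dimensions [L M T^-2].
I (current) has dimensions [I].

Left side: [I]
Right side: [L M T^-3]

The two sides have different dimensions, so the equation is NOT dimensionally consistent.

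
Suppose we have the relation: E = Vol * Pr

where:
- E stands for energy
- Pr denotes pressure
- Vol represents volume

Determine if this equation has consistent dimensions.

Yes

E (energy) has dimensions [L^2 M T^-2].
Pr (pressure) has dimensions [L^-1 M T^-2].
Vol (volume) has dimensions [L^3].

Left side: [L^2 M T^-2]
Right side: [L^2 M T^-2]

Both sides have the same dimensions, so the equation is dimensionally consistent.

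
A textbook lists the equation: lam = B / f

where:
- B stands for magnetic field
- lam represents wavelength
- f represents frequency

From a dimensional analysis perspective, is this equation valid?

No

B (magnetic field) has dimensions [I^-1 M T^-2].
lam (wavelength) has dimensions [L].
f (frequency) has dimensions [T^-1].

Left side: [L]
Right side: [I^-1 M T^-1]

The two sides have different dimensions, so the equation is NOT dimensionally consistent.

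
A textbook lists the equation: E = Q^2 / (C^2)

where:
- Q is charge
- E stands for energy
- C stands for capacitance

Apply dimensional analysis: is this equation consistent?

No

Q (charge) has dimensions [I T].
E (energy) has dimensions [L^2 M T^-2].
C (capacitance) has dimensions [I^2 L^-2 M^-1 T^4].

Left side: [L^2 M T^-2]
Right side: [I^-2 L^4 M^2 T^-6]

The two sides have different dimensions, so the equation is NOT dimensionally consistent.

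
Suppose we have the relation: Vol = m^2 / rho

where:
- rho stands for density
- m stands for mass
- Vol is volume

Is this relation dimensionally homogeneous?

No

rho (density) has dimensions [L^-3 M].
m (mass) has dimensions [M].
Vol (volume) has dimensions [L^3].

Left side: [L^3]
Right side: [L^3 M]

The two sides have different dimensions, so the equation is NOT dimensionally consistent.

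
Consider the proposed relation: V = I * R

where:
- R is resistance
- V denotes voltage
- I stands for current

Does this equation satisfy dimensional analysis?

Yes

R (resistance) has dimensions [I^-2 L^2 M T^-3].
V (voltage) has dimensions [I^-1 L^2 M T^-3].
I (current) has dimensions [I].

Left side: [I^-1 L^2 M T^-3]
Right side: [I^-1 L^2 M T^-3]

Both sides have the same dimensions, so the equation is dimensionally consistent.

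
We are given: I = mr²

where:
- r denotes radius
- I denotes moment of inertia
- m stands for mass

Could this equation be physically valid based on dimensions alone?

Yes

r (radius) has dimensions [L].
I (moment of inertia) has dimensions [L^2 M].
m (mass) has dimensions [M].

Left side: [L^2 M]
Right side: [L^2 M]

Both sides have the same dimensions, so the equation is dimensionally consistent.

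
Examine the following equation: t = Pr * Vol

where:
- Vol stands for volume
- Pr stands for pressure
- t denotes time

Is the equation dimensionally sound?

No

Vol (volume) has dimensions [L^3].
Pr (pressure) has dimensions [L^-1 M T^-2].
t (time) has dimensions [T].

Left side: [T]
Right side: [L^2 M T^-2]

The two sides have different dimensions, so the equation is NOT dimensionally consistent.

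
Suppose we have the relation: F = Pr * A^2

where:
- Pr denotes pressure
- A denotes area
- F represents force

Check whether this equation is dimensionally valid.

No

Pr (pressure) has dimensions [L^-1 M T^-2].
A (area) has dimensions [L^2].
F (force) has dimensions [L M T^-2].

Left side: [L M T^-2]
Right side: [L^3 M T^-2]

The two sides have different dimensions, so the equation is NOT dimensionally consistent.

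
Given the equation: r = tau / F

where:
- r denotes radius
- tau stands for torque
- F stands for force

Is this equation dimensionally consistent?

Yes

r (radius) has dimensions [L].
tau (torque) has dimensions [L^2 M T^-2].
F (force) has dimensions [L M T^-2].

Left side: [L]
Right side: [L]

Both sides have the same dimensions, so the equation is dimensionally consistent.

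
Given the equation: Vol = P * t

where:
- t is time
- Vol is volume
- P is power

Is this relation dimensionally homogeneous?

No

t (time) has dimensions [T].
Vol (volume) has dimensions [L^3].
P (power) has dimensions [L^2 M T^-3].

Left side: [L^3]
Right side: [L^2 M T^-2]

The two sides have different dimensions, so the equation is NOT dimensionally consistent.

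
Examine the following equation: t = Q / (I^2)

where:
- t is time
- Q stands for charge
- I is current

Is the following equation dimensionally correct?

No

t (time) has dimensions [T].
Q (charge) has dimensions [I T].
I (current) has dimensions [I].

Left side: [T]
Right side: [I^-1 T]

The two sides have different dimensions, so the equation is NOT dimensionally consistent.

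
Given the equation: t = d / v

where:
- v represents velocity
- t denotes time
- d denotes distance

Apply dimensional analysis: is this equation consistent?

Yes

v (velocity) has dimensions [L T^-1].
t (time) has dimensions [T].
d (distance) has dimensions [L].

Left side: [T]
Right side: [T]

Both sides have the same dimensions, so the equation is dimensionally consistent.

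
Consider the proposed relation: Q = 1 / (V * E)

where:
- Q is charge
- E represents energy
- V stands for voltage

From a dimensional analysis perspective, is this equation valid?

No

Q (charge) has dimensions [I T].
E (energy) has dimensions [L^2 M T^-2].
V (voltage) has dimensions [I^-1 L^2 M T^-3].

Left side: [I T]
Right side: [I L^-4 M^-2 T^5]

The two sides have different dimensions, so the equation is NOT dimensionally consistent.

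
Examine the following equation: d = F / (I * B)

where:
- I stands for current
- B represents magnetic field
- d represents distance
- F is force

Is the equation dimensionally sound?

Yes

I (current) has dimensions [I].
B (magnetic field) has dimensions [I^-1 M T^-2].
d (distance) has dimensions [L].
F (force) has dimensions [L M T^-2].

Left side: [L]
Right side: [L]

Both sides have the same dimensions, so the equation is dimensionally consistent.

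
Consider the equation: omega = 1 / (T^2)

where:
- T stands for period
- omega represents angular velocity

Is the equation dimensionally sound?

No

T (period) has dimensions [T].
omega (angular velocity) has dimensions [T^-1].

Left side: [T^-1]
Right side: [T^-2]

The two sides have different dimensions, so the equation is NOT dimensionally consistent.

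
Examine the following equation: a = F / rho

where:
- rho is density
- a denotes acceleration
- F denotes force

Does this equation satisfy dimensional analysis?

No

rho (density) has dimensions [L^-3 M].
a (acceleration) has dimensions [L T^-2].
F (force) has dimensions [L M T^-2].

Left side: [L T^-2]
Right side: [L^4 T^-2]

The two sides have different dimensions, so the equation is NOT dimensionally consistent.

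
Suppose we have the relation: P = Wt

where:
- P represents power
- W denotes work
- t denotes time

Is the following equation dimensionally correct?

No

P (power) has dimensions [L^2 M T^-3].
W (work) has dimensions [L^2 M T^-2].
t (time) has dimensions [T].

Left side: [L^2 M T^-3]
Right side: [L^2 M T^-1]

The two sides have different dimensions, so the equation is NOT dimensionally consistent.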